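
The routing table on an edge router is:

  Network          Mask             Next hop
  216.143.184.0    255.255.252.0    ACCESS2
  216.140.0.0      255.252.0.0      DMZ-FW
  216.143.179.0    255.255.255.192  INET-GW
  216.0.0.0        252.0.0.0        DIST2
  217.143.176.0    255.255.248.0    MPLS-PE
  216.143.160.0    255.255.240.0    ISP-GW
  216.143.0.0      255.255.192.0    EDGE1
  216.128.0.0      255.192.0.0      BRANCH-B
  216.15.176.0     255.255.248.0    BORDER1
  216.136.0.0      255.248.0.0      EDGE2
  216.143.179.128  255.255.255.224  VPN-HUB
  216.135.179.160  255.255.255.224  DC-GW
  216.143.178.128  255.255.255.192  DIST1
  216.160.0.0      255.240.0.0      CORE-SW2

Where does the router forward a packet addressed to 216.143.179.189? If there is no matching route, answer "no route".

DMZ-FW

Routes whose prefix contains 216.143.179.189:
  216.0.0.0/6 (216.0.0.0 - 219.255.255.255) -> DIST2
  216.128.0.0/10 (216.128.0.0 - 216.191.255.255) -> BRANCH-B
  216.136.0.0/13 (216.136.0.0 - 216.143.255.255) -> EDGE2
  216.140.0.0/14 (216.140.0.0 - 216.143.255.255) -> DMZ-FW
More-specific entries that do NOT match:
  216.143.179.128/27 (216.143.179.128 - 216.143.179.159) does not contain 216.143.179.189
  216.135.179.160/27 (216.135.179.160 - 216.135.179.191) does not contain 216.143.179.189
  216.143.179.0/26 (216.143.179.0 - 216.143.179.63) does not contain 216.143.179.189
  216.143.178.128/26 (216.143.178.128 - 216.143.178.191) does not contain 216.143.179.189
  216.143.184.0/22 (216.143.184.0 - 216.143.187.255) does not contain 216.143.179.189
  217.143.176.0/21 (217.143.176.0 - 217.143.183.255) does not contain 216.143.179.189
  216.15.176.0/21 (216.15.176.0 - 216.15.183.255) does not contain 216.143.179.189
  216.143.160.0/20 (216.143.160.0 - 216.143.175.255) does not contain 216.143.179.189
  216.143.0.0/18 (216.143.0.0 - 216.143.63.255) does not contain 216.143.179.189
Longest matching prefix is /14 -> next hop DMZ-FW.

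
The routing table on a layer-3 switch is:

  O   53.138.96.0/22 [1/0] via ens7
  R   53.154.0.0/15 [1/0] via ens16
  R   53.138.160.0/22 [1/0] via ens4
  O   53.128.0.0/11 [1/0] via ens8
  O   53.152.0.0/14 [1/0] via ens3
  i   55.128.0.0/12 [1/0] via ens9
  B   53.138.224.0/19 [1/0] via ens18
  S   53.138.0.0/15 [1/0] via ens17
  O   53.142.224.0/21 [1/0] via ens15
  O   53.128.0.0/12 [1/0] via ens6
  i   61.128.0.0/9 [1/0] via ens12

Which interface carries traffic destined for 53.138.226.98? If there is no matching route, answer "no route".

ens18

Routes whose prefix contains 53.138.226.98:
  53.128.0.0/11 (53.128.0.0 - 53.159.255.255) -> ens8
  53.128.0.0/12 (53.128.0.0 - 53.143.255.255) -> ens6
  53.138.0.0/15 (53.138.0.0 - 53.139.255.255) -> ens17
  53.138.224.0/19 (53.138.224.0 - 53.138.255.255) -> ens18
More-specific entries that do NOT match:
  53.138.96.0/22 (53.138.96.0 - 53.138.99.255) does not contain 53.138.226.98
  53.138.160.0/22 (53.138.160.0 - 53.138.163.255) does not contain 53.138.226.98
  53.142.224.0/21 (53.142.224.0 - 53.142.231.255) does not contain 53.138.226.98
Longest matching prefix is /19 -> interface ens18.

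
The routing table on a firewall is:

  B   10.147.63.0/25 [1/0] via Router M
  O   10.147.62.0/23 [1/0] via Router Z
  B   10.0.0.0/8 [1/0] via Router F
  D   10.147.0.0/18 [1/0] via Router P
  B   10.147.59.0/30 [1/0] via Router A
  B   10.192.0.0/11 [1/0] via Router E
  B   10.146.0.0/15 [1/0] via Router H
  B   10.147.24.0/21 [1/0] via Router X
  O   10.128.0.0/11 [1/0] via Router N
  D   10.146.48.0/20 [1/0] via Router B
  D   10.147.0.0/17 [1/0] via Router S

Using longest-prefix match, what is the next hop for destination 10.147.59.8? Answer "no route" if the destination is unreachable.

Routes whose prefix contains 10.147.59.8:
  10.0.0.0/8 (10.0.0.0 - 10.255.255.255) -> Router F
  10.128.0.0/11 (10.128.0.0 - 10.159.255.255) -> Router N
  10.146.0.0/15 (10.146.0.0 - 10.147.255.255) -> Router H
  10.147.0.0/17 (10.147.0.0 - 10.147.127.255) -> Router S
  10.147.0.0/18 (10.147.0.0 - 10.147.63.255) -> Router P
More-specific entries that do NOT match:
  10.147.59.0/30 (10.147.59.0 - 10.147.59.3) does not contain 10.147.59.8
  10.147.63.0/25 (10.147.63.0 - 10.147.63.127) does not contain 10.147.59.8
  10.147.62.0/23 (10.147.62.0 - 10.147.63.255) does not contain 10.147.59.8
  10.147.24.0/21 (10.147.24.0 - 10.147.31.255) does not contain 10.147.59.8
  10.146.48.0/20 (10.146.48.0 - 10.146.63.255) does not contain 10.147.59.8
Longest matching prefix is /18 -> next hop Router P.

Router P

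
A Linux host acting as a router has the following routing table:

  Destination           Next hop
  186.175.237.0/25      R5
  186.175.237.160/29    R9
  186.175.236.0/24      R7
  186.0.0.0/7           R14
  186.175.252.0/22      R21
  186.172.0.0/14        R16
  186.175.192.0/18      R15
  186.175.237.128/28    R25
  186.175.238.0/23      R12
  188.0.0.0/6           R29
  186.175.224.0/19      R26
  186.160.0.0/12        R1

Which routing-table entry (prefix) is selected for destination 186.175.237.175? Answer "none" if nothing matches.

Entries matching 186.175.237.175:
  186.0.0.0/7 (186.0.0.0 - 187.255.255.255)
  186.160.0.0/12 (186.160.0.0 - 186.175.255.255)
  186.172.0.0/14 (186.172.0.0 - 186.175.255.255)
  186.175.192.0/18 (186.175.192.0 - 186.175.255.255)
  186.175.224.0/19 (186.175.224.0 - 186.175.255.255)
Most specific is 186.175.224.0/19.

186.175.224.0/19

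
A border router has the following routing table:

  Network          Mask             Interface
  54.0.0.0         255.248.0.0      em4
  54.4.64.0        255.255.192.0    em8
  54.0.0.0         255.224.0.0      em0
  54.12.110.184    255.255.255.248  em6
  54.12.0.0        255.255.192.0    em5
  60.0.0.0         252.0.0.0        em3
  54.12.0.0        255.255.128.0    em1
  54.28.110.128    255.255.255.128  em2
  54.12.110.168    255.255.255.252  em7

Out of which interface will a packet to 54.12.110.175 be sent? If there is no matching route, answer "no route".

em1

Routes whose prefix contains 54.12.110.175:
  54.0.0.0/11 (54.0.0.0 - 54.31.255.255) -> em0
  54.12.0.0/17 (54.12.0.0 - 54.12.127.255) -> em1
More-specific entries that do NOT match:
  54.12.110.168/30 (54.12.110.168 - 54.12.110.171) does not contain 54.12.110.175
  54.12.110.184/29 (54.12.110.184 - 54.12.110.191) does not contain 54.12.110.175
  54.28.110.128/25 (54.28.110.128 - 54.28.110.255) does not contain 54.12.110.175
  54.4.64.0/18 (54.4.64.0 - 54.4.127.255) does not contain 54.12.110.175
  54.12.0.0/18 (54.12.0.0 - 54.12.63.255) does not contain 54.12.110.175
Longest matching prefix is /17 -> interface em1.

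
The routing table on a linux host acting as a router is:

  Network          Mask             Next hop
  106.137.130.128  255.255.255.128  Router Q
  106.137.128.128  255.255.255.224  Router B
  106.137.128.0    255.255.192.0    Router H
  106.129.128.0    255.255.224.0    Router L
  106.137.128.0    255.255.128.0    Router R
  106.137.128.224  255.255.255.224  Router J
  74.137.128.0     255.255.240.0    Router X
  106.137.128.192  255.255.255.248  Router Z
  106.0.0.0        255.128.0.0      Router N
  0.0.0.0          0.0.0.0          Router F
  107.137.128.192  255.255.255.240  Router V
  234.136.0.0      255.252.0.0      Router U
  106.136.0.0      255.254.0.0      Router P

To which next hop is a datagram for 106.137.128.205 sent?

Routes whose prefix contains 106.137.128.205:
  0.0.0.0/0 (default, matches everything) -> Router F
  106.136.0.0/15 (106.136.0.0 - 106.137.255.255) -> Router P
  106.137.128.0/17 (106.137.128.0 - 106.137.255.255) -> Router R
  106.137.128.0/18 (106.137.128.0 - 106.137.191.255) -> Router H
More-specific entries that do NOT match:
  106.137.128.192/29 (106.137.128.192 - 106.137.128.199) does not contain 106.137.128.205
  107.137.128.192/28 (107.137.128.192 - 107.137.128.207) does not contain 106.137.128.205
  106.137.128.128/27 (106.137.128.128 - 106.137.128.159) does not contain 106.137.128.205
  106.137.128.224/27 (106.137.128.224 - 106.137.128.255) does not contain 106.137.128.205
  106.137.130.128/25 (106.137.130.128 - 106.137.130.255) does not contain 106.137.128.205
  74.137.128.0/20 (74.137.128.0 - 74.137.143.255) does not contain 106.137.128.205
  106.129.128.0/19 (106.129.128.0 - 106.129.159.255) does not contain 106.137.128.205
Longest matching prefix is /18 -> next hop Router H.

Router H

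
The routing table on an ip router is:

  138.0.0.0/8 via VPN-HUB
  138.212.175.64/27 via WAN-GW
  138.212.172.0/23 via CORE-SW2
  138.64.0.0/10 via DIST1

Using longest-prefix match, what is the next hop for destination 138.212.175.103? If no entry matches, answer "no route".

VPN-HUB

Routes whose prefix contains 138.212.175.103:
  138.0.0.0/8 (138.0.0.0 - 138.255.255.255) -> VPN-HUB
More-specific entries that do NOT match:
  138.212.175.64/27 (138.212.175.64 - 138.212.175.95) does not contain 138.212.175.103
  138.212.172.0/23 (138.212.172.0 - 138.212.173.255) does not contain 138.212.175.103
  138.64.0.0/10 (138.64.0.0 - 138.127.255.255) does not contain 138.212.175.103
Longest matching prefix is /8 -> next hop VPN-HUB.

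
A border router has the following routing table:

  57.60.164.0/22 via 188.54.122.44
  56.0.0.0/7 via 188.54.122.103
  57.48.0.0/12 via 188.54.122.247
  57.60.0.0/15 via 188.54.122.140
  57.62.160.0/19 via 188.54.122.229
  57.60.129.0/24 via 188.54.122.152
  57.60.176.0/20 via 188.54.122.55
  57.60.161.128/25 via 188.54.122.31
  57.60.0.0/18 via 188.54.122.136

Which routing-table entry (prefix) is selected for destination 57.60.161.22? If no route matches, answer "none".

57.60.0.0/15

Entries matching 57.60.161.22:
  56.0.0.0/7 (56.0.0.0 - 57.255.255.255)
  57.48.0.0/12 (57.48.0.0 - 57.63.255.255)
  57.60.0.0/15 (57.60.0.0 - 57.61.255.255)
Most specific is 57.60.0.0/15.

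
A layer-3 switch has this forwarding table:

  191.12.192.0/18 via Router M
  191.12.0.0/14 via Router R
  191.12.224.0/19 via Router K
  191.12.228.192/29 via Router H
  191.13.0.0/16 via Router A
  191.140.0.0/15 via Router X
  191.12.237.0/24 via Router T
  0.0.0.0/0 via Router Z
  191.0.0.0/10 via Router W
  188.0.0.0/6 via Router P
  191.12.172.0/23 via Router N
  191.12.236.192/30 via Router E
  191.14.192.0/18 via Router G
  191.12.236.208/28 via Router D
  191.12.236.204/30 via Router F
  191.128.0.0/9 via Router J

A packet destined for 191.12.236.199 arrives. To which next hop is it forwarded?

Routes whose prefix contains 191.12.236.199:
  0.0.0.0/0 (default, matches everything) -> Router Z
  188.0.0.0/6 (188.0.0.0 - 191.255.255.255) -> Router P
  191.0.0.0/10 (191.0.0.0 - 191.63.255.255) -> Router W
  191.12.0.0/14 (191.12.0.0 - 191.15.255.255) -> Router R
  191.12.192.0/18 (191.12.192.0 - 191.12.255.255) -> Router M
  191.12.224.0/19 (191.12.224.0 - 191.12.255.255) -> Router K
More-specific entries that do NOT match:
  191.12.236.192/30 (191.12.236.192 - 191.12.236.195) does not contain 191.12.236.199
  191.12.236.204/30 (191.12.236.204 - 191.12.236.207) does not contain 191.12.236.199
  191.12.228.192/29 (191.12.228.192 - 191.12.228.199) does not contain 191.12.236.199
  191.12.236.208/28 (191.12.236.208 - 191.12.236.223) does not contain 191.12.236.199
  191.12.237.0/24 (191.12.237.0 - 191.12.237.255) does not contain 191.12.236.199
  191.12.172.0/23 (191.12.172.0 - 191.12.173.255) does not contain 191.12.236.199
Longest matching prefix is /19 -> next hop Router K.

Router K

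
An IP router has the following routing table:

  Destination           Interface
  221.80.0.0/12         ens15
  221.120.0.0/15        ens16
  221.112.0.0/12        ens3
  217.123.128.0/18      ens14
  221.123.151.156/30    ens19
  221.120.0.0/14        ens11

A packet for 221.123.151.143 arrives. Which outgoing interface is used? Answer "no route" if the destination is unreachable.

Routes whose prefix contains 221.123.151.143:
  221.112.0.0/12 (221.112.0.0 - 221.127.255.255) -> ens3
  221.120.0.0/14 (221.120.0.0 - 221.123.255.255) -> ens11
More-specific entries that do NOT match:
  221.123.151.156/30 (221.123.151.156 - 221.123.151.159) does not contain 221.123.151.143
  217.123.128.0/18 (217.123.128.0 - 217.123.191.255) does not contain 221.123.151.143
  221.120.0.0/15 (221.120.0.0 - 221.121.255.255) does not contain 221.123.151.143
Longest matching prefix is /14 -> interface ens11.

ens11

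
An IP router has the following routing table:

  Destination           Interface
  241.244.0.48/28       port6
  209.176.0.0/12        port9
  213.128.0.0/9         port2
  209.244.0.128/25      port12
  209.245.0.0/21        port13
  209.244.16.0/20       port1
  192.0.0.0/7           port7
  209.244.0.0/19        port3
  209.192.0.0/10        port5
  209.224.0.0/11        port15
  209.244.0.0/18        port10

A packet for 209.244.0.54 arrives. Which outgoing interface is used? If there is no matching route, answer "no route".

port3

Routes whose prefix contains 209.244.0.54:
  209.192.0.0/10 (209.192.0.0 - 209.255.255.255) -> port5
  209.224.0.0/11 (209.224.0.0 - 209.255.255.255) -> port15
  209.244.0.0/18 (209.244.0.0 - 209.244.63.255) -> port10
  209.244.0.0/19 (209.244.0.0 - 209.244.31.255) -> port3
More-specific entries that do NOT match:
  241.244.0.48/28 (241.244.0.48 - 241.244.0.63) does not contain 209.244.0.54
  209.244.0.128/25 (209.244.0.128 - 209.244.0.255) does not contain 209.244.0.54
  209.245.0.0/21 (209.245.0.0 - 209.245.7.255) does not contain 209.244.0.54
  209.244.16.0/20 (209.244.16.0 - 209.244.31.255) does not contain 209.244.0.54
Longest matching prefix is /19 -> interface port3.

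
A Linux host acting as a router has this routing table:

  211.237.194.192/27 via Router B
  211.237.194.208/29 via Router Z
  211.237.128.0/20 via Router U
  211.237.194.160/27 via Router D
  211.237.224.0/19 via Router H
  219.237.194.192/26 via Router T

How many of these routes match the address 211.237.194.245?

No listed prefix contains 211.237.194.245.
Total matching entries: 0.

0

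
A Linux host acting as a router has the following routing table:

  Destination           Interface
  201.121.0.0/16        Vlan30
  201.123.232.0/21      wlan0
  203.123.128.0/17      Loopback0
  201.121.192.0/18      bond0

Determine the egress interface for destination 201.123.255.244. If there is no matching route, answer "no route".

no route

No entry's prefix contains 201.123.255.244; there is no default route.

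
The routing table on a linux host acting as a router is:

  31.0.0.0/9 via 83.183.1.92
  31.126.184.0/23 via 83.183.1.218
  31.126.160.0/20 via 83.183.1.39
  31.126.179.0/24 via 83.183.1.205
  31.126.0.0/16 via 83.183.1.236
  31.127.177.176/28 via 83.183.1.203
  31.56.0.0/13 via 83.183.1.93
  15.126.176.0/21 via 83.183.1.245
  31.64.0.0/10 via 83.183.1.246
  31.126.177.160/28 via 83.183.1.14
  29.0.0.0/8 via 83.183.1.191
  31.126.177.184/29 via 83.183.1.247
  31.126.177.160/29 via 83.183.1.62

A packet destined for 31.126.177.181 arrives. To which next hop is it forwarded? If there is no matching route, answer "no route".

Routes whose prefix contains 31.126.177.181:
  31.0.0.0/9 (31.0.0.0 - 31.127.255.255) -> 83.183.1.92
  31.64.0.0/10 (31.64.0.0 - 31.127.255.255) -> 83.183.1.246
  31.126.0.0/16 (31.126.0.0 - 31.126.255.255) -> 83.183.1.236
More-specific entries that do NOT match:
  31.126.177.184/29 (31.126.177.184 - 31.126.177.191) does not contain 31.126.177.181
  31.126.177.160/29 (31.126.177.160 - 31.126.177.167) does not contain 31.126.177.181
  31.127.177.176/28 (31.127.177.176 - 31.127.177.191) does not contain 31.126.177.181
  31.126.177.160/28 (31.126.177.160 - 31.126.177.175) does not contain 31.126.177.181
  31.126.179.0/24 (31.126.179.0 - 31.126.179.255) does not contain 31.126.177.181
  31.126.184.0/23 (31.126.184.0 - 31.126.185.255) does not contain 31.126.177.181
  15.126.176.0/21 (15.126.176.0 - 15.126.183.255) does not contain 31.126.177.181
  31.126.160.0/20 (31.126.160.0 - 31.126.175.255) does not contain 31.126.177.181
Longest matching prefix is /16 -> next hop 83.183.1.236.

83.183.1.236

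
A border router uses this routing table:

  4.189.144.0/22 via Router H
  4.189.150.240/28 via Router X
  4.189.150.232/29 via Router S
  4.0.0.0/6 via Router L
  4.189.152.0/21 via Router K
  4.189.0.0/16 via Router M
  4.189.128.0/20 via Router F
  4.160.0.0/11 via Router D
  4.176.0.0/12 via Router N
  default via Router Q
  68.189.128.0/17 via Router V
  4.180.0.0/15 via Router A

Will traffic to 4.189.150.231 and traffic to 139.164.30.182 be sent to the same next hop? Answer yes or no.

4.189.150.231: longest match 4.189.0.0/16 -> Router M
139.164.30.182: longest match 0.0.0.0/0 -> Router Q

no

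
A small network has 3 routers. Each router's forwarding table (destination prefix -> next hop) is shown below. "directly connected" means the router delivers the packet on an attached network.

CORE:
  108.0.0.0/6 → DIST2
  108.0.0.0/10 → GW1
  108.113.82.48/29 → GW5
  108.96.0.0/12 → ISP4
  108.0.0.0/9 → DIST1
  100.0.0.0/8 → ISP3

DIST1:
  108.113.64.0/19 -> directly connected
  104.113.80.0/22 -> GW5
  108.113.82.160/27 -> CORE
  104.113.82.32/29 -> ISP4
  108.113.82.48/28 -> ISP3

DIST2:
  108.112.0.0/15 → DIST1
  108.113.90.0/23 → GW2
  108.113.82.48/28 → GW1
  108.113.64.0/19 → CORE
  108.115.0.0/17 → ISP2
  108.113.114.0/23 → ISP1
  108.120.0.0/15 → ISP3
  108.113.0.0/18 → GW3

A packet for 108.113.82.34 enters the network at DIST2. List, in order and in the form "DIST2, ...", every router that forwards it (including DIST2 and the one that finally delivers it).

At DIST2: longest match for 108.113.82.34 is 108.113.64.0/19 -> CORE
At CORE: longest match for 108.113.82.34 is 108.0.0.0/9 -> DIST1
At DIST1: longest match for 108.113.82.34 is 108.113.64.0/19 -> directly connected

DIST2, CORE, DIST1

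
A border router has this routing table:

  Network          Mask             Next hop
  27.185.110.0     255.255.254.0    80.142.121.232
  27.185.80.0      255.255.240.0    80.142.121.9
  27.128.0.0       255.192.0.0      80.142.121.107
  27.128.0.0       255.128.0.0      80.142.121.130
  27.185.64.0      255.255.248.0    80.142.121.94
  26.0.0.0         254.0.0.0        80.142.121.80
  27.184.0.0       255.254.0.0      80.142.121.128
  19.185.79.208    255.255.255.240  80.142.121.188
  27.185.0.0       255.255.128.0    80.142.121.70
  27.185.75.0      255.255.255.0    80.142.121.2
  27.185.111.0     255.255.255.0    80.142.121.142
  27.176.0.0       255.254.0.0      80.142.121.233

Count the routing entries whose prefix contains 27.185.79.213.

Prefixes containing 27.185.79.213:
  26.0.0.0/7 (26.0.0.0 - 27.255.255.255)
  27.128.0.0/9 (27.128.0.0 - 27.255.255.255)
  27.128.0.0/10 (27.128.0.0 - 27.191.255.255)
  27.184.0.0/15 (27.184.0.0 - 27.185.255.255)
  27.185.0.0/17 (27.185.0.0 - 27.185.127.255)
Total matching entries: 5.

5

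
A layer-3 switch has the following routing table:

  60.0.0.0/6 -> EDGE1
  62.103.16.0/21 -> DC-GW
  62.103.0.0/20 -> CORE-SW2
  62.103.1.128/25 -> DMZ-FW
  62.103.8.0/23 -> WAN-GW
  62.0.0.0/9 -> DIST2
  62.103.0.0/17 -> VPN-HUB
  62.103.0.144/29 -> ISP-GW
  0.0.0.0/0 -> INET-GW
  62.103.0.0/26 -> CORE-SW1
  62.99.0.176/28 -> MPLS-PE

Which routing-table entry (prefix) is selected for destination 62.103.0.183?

62.103.0.0/20

Entries matching 62.103.0.183:
  0.0.0.0/0 (default, matches everything)
  60.0.0.0/6 (60.0.0.0 - 63.255.255.255)
  62.0.0.0/9 (62.0.0.0 - 62.127.255.255)
  62.103.0.0/17 (62.103.0.0 - 62.103.127.255)
  62.103.0.0/20 (62.103.0.0 - 62.103.15.255)
Most specific is 62.103.0.0/20.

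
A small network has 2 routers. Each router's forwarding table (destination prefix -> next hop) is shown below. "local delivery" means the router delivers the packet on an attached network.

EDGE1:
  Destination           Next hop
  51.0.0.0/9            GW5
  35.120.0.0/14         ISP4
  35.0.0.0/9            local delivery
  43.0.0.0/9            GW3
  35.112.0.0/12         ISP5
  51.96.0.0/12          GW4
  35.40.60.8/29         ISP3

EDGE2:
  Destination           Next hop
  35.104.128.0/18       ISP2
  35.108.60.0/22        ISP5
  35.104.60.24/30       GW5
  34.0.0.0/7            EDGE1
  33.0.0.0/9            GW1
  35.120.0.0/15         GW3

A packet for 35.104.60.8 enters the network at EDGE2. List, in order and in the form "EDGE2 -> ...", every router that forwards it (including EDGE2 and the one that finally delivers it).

At EDGE2: longest match for 35.104.60.8 is 34.0.0.0/7 -> EDGE1
At EDGE1: longest match for 35.104.60.8 is 35.0.0.0/9 -> local delivery

EDGE2 -> EDGE1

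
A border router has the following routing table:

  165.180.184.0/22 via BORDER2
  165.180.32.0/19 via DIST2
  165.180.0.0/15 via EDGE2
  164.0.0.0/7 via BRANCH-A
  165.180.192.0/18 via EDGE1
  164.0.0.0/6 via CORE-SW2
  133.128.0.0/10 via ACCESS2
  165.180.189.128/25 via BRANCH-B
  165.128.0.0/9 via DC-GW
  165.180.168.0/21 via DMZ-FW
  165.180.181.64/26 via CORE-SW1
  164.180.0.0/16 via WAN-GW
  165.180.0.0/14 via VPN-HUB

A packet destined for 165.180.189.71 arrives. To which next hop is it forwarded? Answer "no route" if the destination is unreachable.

EDGE2

Routes whose prefix contains 165.180.189.71:
  164.0.0.0/6 (164.0.0.0 - 167.255.255.255) -> CORE-SW2
  164.0.0.0/7 (164.0.0.0 - 165.255.255.255) -> BRANCH-A
  165.128.0.0/9 (165.128.0.0 - 165.255.255.255) -> DC-GW
  165.180.0.0/14 (165.180.0.0 - 165.183.255.255) -> VPN-HUB
  165.180.0.0/15 (165.180.0.0 - 165.181.255.255) -> EDGE2
More-specific entries that do NOT match:
  165.180.181.64/26 (165.180.181.64 - 165.180.181.127) does not contain 165.180.189.71
  165.180.189.128/25 (165.180.189.128 - 165.180.189.255) does not contain 165.180.189.71
  165.180.184.0/22 (165.180.184.0 - 165.180.187.255) does not contain 165.180.189.71
  165.180.168.0/21 (165.180.168.0 - 165.180.175.255) does not contain 165.180.189.71
  165.180.32.0/19 (165.180.32.0 - 165.180.63.255) does not contain 165.180.189.71
  165.180.192.0/18 (165.180.192.0 - 165.180.255.255) does not contain 165.180.189.71
  164.180.0.0/16 (164.180.0.0 - 164.180.255.255) does not contain 165.180.189.71
Longest matching prefix is /15 -> next hop EDGE2.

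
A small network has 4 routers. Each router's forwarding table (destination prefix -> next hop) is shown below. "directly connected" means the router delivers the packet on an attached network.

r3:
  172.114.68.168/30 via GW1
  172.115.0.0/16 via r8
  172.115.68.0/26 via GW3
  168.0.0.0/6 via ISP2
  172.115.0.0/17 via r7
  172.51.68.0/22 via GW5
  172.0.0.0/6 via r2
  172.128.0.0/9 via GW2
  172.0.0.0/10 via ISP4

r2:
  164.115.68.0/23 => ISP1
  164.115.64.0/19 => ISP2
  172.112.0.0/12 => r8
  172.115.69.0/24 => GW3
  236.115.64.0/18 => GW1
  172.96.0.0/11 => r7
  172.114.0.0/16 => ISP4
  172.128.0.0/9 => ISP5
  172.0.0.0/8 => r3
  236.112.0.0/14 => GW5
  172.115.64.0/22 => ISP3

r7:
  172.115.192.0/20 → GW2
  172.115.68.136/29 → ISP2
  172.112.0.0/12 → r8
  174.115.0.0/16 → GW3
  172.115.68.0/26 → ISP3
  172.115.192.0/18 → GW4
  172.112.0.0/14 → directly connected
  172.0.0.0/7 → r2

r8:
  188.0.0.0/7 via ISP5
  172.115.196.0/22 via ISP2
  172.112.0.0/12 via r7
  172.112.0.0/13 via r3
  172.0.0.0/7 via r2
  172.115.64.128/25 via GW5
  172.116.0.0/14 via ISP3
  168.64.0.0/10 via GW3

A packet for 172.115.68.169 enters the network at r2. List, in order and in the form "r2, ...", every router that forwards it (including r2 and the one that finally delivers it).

r2, r8, r3, r7

At r2: longest match for 172.115.68.169 is 172.112.0.0/12 -> r8
At r8: longest match for 172.115.68.169 is 172.112.0.0/13 -> r3
At r3: longest match for 172.115.68.169 is 172.115.0.0/17 -> r7
At r7: longest match for 172.115.68.169 is 172.112.0.0/14 -> directly connected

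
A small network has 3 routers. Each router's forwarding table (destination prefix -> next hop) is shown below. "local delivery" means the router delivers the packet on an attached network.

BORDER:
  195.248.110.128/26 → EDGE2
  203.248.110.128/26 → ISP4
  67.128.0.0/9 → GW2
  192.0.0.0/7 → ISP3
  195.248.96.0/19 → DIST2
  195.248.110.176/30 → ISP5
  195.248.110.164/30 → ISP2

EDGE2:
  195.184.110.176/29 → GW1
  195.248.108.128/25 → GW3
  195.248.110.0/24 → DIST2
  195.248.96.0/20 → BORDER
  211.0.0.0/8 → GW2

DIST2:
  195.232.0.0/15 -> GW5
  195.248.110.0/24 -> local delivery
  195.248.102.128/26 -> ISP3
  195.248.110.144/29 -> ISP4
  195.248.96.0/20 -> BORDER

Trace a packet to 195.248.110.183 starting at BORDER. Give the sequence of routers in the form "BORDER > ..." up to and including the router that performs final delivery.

BORDER > EDGE2 > DIST2

At BORDER: longest match for 195.248.110.183 is 195.248.110.128/26 -> EDGE2
At EDGE2: longest match for 195.248.110.183 is 195.248.110.0/24 -> DIST2
At DIST2: longest match for 195.248.110.183 is 195.248.110.0/24 -> local delivery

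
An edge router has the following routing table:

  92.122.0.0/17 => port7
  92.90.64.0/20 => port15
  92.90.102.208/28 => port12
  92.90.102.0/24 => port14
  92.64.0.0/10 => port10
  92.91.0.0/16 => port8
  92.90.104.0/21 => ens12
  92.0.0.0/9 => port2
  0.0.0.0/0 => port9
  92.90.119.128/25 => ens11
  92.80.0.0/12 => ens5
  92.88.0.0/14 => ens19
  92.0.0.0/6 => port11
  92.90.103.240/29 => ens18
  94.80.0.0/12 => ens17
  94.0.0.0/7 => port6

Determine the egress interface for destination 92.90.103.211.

Routes whose prefix contains 92.90.103.211:
  0.0.0.0/0 (default, matches everything) -> port9
  92.0.0.0/6 (92.0.0.0 - 95.255.255.255) -> port11
  92.0.0.0/9 (92.0.0.0 - 92.127.255.255) -> port2
  92.64.0.0/10 (92.64.0.0 - 92.127.255.255) -> port10
  92.80.0.0/12 (92.80.0.0 - 92.95.255.255) -> ens5
  92.88.0.0/14 (92.88.0.0 - 92.91.255.255) -> ens19
More-specific entries that do NOT match:
  92.90.103.240/29 (92.90.103.240 - 92.90.103.247) does not contain 92.90.103.211
  92.90.102.208/28 (92.90.102.208 - 92.90.102.223) does not contain 92.90.103.211
  92.90.119.128/25 (92.90.119.128 - 92.90.119.255) does not contain 92.90.103.211
  92.90.102.0/24 (92.90.102.0 - 92.90.102.255) does not contain 92.90.103.211
  92.90.104.0/21 (92.90.104.0 - 92.90.111.255) does not contain 92.90.103.211
  92.90.64.0/20 (92.90.64.0 - 92.90.79.255) does not contain 92.90.103.211
  92.122.0.0/17 (92.122.0.0 - 92.122.127.255) does not contain 92.90.103.211
  92.91.0.0/16 (92.91.0.0 - 92.91.255.255) does not contain 92.90.103.211
Longest matching prefix is /14 -> interface ens19.

ens19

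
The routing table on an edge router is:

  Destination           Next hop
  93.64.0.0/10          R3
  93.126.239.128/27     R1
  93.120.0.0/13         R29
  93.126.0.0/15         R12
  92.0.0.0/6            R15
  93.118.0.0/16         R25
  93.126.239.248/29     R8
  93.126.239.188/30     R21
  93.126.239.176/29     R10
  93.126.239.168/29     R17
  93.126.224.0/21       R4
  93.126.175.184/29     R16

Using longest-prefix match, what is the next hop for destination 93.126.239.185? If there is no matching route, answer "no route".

R12

Routes whose prefix contains 93.126.239.185:
  92.0.0.0/6 (92.0.0.0 - 95.255.255.255) -> R15
  93.64.0.0/10 (93.64.0.0 - 93.127.255.255) -> R3
  93.120.0.0/13 (93.120.0.0 - 93.127.255.255) -> R29
  93.126.0.0/15 (93.126.0.0 - 93.127.255.255) -> R12
More-specific entries that do NOT match:
  93.126.239.188/30 (93.126.239.188 - 93.126.239.191) does not contain 93.126.239.185
  93.126.239.248/29 (93.126.239.248 - 93.126.239.255) does not contain 93.126.239.185
  93.126.239.176/29 (93.126.239.176 - 93.126.239.183) does not contain 93.126.239.185
  93.126.239.168/29 (93.126.239.168 - 93.126.239.175) does not contain 93.126.239.185
  93.126.175.184/29 (93.126.175.184 - 93.126.175.191) does not contain 93.126.239.185
  93.126.239.128/27 (93.126.239.128 - 93.126.239.159) does not contain 93.126.239.185
  93.126.224.0/21 (93.126.224.0 - 93.126.231.255) does not contain 93.126.239.185
  93.118.0.0/16 (93.118.0.0 - 93.118.255.255) does not contain 93.126.239.185
Longest matching prefix is /15 -> next hop R12.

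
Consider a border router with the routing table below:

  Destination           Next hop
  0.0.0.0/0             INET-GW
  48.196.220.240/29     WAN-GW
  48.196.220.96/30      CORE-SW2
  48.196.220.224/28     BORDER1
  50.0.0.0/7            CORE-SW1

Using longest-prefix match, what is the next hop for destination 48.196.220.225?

BORDER1

Routes whose prefix contains 48.196.220.225:
  0.0.0.0/0 (default, matches everything) -> INET-GW
  48.196.220.224/28 (48.196.220.224 - 48.196.220.239) -> BORDER1
More-specific entries that do NOT match:
  48.196.220.96/30 (48.196.220.96 - 48.196.220.99) does not contain 48.196.220.225
  48.196.220.240/29 (48.196.220.240 - 48.196.220.247) does not contain 48.196.220.225
Longest matching prefix is /28 -> next hop BORDER1.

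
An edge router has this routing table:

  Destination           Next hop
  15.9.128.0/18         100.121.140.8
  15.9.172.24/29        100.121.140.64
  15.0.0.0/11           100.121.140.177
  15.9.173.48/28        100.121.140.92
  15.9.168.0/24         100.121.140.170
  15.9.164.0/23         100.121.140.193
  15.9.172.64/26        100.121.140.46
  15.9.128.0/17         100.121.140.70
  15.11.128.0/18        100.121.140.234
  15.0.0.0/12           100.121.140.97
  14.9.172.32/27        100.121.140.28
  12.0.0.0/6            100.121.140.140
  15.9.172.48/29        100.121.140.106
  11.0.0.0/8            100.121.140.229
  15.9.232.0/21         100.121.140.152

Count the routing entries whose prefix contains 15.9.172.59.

5

Prefixes containing 15.9.172.59:
  12.0.0.0/6 (12.0.0.0 - 15.255.255.255)
  15.0.0.0/11 (15.0.0.0 - 15.31.255.255)
  15.0.0.0/12 (15.0.0.0 - 15.15.255.255)
  15.9.128.0/17 (15.9.128.0 - 15.9.255.255)
  15.9.128.0/18 (15.9.128.0 - 15.9.191.255)
Total matching entries: 5.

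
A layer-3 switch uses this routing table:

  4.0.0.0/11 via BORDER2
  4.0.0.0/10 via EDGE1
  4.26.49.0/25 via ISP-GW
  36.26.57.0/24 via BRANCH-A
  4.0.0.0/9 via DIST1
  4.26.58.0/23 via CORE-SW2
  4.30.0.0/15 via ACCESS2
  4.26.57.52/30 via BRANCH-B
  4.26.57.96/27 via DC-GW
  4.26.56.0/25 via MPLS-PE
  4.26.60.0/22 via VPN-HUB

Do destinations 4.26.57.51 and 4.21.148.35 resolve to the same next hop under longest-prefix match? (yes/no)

yes

4.26.57.51: longest match 4.0.0.0/11 -> BORDER2
4.21.148.35: longest match 4.0.0.0/11 -> BORDER2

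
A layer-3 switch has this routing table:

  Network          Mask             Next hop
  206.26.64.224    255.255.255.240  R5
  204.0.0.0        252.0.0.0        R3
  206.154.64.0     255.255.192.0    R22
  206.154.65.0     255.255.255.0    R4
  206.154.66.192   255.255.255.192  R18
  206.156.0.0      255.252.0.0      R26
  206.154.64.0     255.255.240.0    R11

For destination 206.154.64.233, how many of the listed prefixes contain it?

Prefixes containing 206.154.64.233:
  204.0.0.0/6 (204.0.0.0 - 207.255.255.255)
  206.154.64.0/18 (206.154.64.0 - 206.154.127.255)
  206.154.64.0/20 (206.154.64.0 - 206.154.79.255)
Total matching entries: 3.

3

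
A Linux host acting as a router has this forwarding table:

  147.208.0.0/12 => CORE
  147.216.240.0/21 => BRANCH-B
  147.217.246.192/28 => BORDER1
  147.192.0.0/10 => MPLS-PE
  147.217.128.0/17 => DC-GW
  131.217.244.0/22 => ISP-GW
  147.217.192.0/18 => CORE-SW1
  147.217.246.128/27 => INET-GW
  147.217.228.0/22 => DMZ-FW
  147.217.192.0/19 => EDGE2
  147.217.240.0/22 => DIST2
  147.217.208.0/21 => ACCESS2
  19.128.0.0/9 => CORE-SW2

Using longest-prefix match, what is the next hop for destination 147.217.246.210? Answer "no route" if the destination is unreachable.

CORE-SW1

Routes whose prefix contains 147.217.246.210:
  147.192.0.0/10 (147.192.0.0 - 147.255.255.255) -> MPLS-PE
  147.208.0.0/12 (147.208.0.0 - 147.223.255.255) -> CORE
  147.217.128.0/17 (147.217.128.0 - 147.217.255.255) -> DC-GW
  147.217.192.0/18 (147.217.192.0 - 147.217.255.255) -> CORE-SW1
More-specific entries that do NOT match:
  147.217.246.192/28 (147.217.246.192 - 147.217.246.207) does not contain 147.217.246.210
  147.217.246.128/27 (147.217.246.128 - 147.217.246.159) does not contain 147.217.246.210
  131.217.244.0/22 (131.217.244.0 - 131.217.247.255) does not contain 147.217.246.210
  147.217.228.0/22 (147.217.228.0 - 147.217.231.255) does not contain 147.217.246.210
  147.217.240.0/22 (147.217.240.0 - 147.217.243.255) does not contain 147.217.246.210
  147.216.240.0/21 (147.216.240.0 - 147.216.247.255) does not contain 147.217.246.210
  147.217.208.0/21 (147.217.208.0 - 147.217.215.255) does not contain 147.217.246.210
  147.217.192.0/19 (147.217.192.0 - 147.217.223.255) does not contain 147.217.246.210
Longest matching prefix is /18 -> next hop CORE-SW1.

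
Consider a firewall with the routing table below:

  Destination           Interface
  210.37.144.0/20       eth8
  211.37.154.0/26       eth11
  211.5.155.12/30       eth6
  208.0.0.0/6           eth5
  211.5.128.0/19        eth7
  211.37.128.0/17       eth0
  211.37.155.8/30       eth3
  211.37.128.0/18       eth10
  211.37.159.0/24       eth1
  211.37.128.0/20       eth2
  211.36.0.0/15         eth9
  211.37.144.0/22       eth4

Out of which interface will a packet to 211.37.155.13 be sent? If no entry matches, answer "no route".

eth10

Routes whose prefix contains 211.37.155.13:
  208.0.0.0/6 (208.0.0.0 - 211.255.255.255) -> eth5
  211.36.0.0/15 (211.36.0.0 - 211.37.255.255) -> eth9
  211.37.128.0/17 (211.37.128.0 - 211.37.255.255) -> eth0
  211.37.128.0/18 (211.37.128.0 - 211.37.191.255) -> eth10
More-specific entries that do NOT match:
  211.5.155.12/30 (211.5.155.12 - 211.5.155.15) does not contain 211.37.155.13
  211.37.155.8/30 (211.37.155.8 - 211.37.155.11) does not contain 211.37.155.13
  211.37.154.0/26 (211.37.154.0 - 211.37.154.63) does not contain 211.37.155.13
  211.37.159.0/24 (211.37.159.0 - 211.37.159.255) does not contain 211.37.155.13
  211.37.144.0/22 (211.37.144.0 - 211.37.147.255) does not contain 211.37.155.13
  210.37.144.0/20 (210.37.144.0 - 210.37.159.255) does not contain 211.37.155.13
  211.37.128.0/20 (211.37.128.0 - 211.37.143.255) does not contain 211.37.155.13
  211.5.128.0/19 (211.5.128.0 - 211.5.159.255) does not contain 211.37.155.13
Longest matching prefix is /18 -> interface eth10.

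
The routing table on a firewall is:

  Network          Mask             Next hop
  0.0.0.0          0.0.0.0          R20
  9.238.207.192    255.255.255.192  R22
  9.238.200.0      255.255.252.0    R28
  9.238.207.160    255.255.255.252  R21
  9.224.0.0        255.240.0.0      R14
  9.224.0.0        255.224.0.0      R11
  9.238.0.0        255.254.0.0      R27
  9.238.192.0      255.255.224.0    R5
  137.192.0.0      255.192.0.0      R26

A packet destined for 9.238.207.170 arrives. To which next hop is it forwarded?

Routes whose prefix contains 9.238.207.170:
  0.0.0.0/0 (default, matches everything) -> R20
  9.224.0.0/11 (9.224.0.0 - 9.255.255.255) -> R11
  9.224.0.0/12 (9.224.0.0 - 9.239.255.255) -> R14
  9.238.0.0/15 (9.238.0.0 - 9.239.255.255) -> R27
  9.238.192.0/19 (9.238.192.0 - 9.238.223.255) -> R5
More-specific entries that do NOT match:
  9.238.207.160/30 (9.238.207.160 - 9.238.207.163) does not contain 9.238.207.170
  9.238.207.192/26 (9.238.207.192 - 9.238.207.255) does not contain 9.238.207.170
  9.238.200.0/22 (9.238.200.0 - 9.238.203.255) does not contain 9.238.207.170
Longest matching prefix is /19 -> next hop R5.

R5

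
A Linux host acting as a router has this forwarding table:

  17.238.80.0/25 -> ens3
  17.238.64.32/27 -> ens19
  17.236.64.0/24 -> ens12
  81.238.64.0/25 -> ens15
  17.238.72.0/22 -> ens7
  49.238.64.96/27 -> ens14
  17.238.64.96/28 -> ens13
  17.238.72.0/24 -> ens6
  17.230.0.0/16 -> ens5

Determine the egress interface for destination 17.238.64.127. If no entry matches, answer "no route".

no route

No entry's prefix contains 17.238.64.127; there is no default route.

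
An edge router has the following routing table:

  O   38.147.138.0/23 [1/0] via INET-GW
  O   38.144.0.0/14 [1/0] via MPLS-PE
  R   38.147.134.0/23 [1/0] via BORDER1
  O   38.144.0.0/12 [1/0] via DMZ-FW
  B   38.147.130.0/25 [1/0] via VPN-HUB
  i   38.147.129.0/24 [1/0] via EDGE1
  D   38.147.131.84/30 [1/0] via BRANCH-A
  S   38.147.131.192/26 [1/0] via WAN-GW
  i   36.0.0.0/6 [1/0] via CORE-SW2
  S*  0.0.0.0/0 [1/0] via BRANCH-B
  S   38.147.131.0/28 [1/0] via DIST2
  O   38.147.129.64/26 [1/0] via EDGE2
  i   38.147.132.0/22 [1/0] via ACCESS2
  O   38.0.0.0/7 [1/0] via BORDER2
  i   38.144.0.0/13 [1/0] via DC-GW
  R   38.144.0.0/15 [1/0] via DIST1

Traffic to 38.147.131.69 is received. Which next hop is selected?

Routes whose prefix contains 38.147.131.69:
  0.0.0.0/0 (default, matches everything) -> BRANCH-B
  36.0.0.0/6 (36.0.0.0 - 39.255.255.255) -> CORE-SW2
  38.0.0.0/7 (38.0.0.0 - 39.255.255.255) -> BORDER2
  38.144.0.0/12 (38.144.0.0 - 38.159.255.255) -> DMZ-FW
  38.144.0.0/13 (38.144.0.0 - 38.151.255.255) -> DC-GW
  38.144.0.0/14 (38.144.0.0 - 38.147.255.255) -> MPLS-PE
More-specific entries that do NOT match:
  38.147.131.84/30 (38.147.131.84 - 38.147.131.87) does not contain 38.147.131.69
  38.147.131.0/28 (38.147.131.0 - 38.147.131.15) does not contain 38.147.131.69
  38.147.131.192/26 (38.147.131.192 - 38.147.131.255) does not contain 38.147.131.69
  38.147.129.64/26 (38.147.129.64 - 38.147.129.127) does not contain 38.147.131.69
  38.147.130.0/25 (38.147.130.0 - 38.147.130.127) does not contain 38.147.131.69
  38.147.129.0/24 (38.147.129.0 - 38.147.129.255) does not contain 38.147.131.69
  38.147.138.0/23 (38.147.138.0 - 38.147.139.255) does not contain 38.147.131.69
  38.147.134.0/23 (38.147.134.0 - 38.147.135.255) does not contain 38.147.131.69
  38.147.132.0/22 (38.147.132.0 - 38.147.135.255) does not contain 38.147.131.69
  38.144.0.0/15 (38.144.0.0 - 38.145.255.255) does not contain 38.147.131.69
Longest matching prefix is /14 -> next hop MPLS-PE.

MPLS-PE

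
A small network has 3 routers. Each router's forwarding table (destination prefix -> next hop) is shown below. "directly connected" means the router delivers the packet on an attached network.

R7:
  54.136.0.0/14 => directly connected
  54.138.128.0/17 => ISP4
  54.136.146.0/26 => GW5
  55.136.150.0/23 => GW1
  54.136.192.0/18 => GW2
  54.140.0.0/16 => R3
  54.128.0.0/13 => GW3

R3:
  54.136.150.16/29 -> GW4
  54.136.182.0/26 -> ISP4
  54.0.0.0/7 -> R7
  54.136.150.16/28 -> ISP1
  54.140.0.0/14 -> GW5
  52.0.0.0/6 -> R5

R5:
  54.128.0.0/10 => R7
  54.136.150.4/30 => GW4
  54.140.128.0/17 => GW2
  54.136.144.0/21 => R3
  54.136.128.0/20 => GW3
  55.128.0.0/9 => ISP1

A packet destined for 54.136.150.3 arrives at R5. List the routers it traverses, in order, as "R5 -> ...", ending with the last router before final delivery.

R5 -> R3 -> R7

At R5: longest match for 54.136.150.3 is 54.136.144.0/21 -> R3
At R3: longest match for 54.136.150.3 is 54.0.0.0/7 -> R7
At R7: longest match for 54.136.150.3 is 54.136.0.0/14 -> directly connected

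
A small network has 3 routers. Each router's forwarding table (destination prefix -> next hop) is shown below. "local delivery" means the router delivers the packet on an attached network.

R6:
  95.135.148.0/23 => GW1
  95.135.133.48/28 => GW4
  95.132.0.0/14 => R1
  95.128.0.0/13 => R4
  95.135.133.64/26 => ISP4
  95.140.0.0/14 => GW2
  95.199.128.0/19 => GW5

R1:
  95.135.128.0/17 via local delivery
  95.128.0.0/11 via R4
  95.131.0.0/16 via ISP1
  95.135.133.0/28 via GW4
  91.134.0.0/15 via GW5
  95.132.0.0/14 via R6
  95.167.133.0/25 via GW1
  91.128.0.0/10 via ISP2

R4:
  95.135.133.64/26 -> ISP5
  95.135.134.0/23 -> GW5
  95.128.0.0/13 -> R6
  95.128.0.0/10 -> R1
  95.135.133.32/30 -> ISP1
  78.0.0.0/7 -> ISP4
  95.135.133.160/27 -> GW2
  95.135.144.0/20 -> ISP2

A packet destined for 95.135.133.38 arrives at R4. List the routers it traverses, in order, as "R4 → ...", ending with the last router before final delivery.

At R4: longest match for 95.135.133.38 is 95.128.0.0/13 -> R6
At R6: longest match for 95.135.133.38 is 95.132.0.0/14 -> R1
At R1: longest match for 95.135.133.38 is 95.135.128.0/17 -> local delivery

R4 → R6 → R1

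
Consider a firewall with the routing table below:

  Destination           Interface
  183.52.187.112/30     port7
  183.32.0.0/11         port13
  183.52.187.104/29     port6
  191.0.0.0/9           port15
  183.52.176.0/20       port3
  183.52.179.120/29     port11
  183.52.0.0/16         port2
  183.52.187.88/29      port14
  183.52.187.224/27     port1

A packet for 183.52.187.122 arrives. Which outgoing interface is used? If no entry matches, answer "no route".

port3

Routes whose prefix contains 183.52.187.122:
  183.32.0.0/11 (183.32.0.0 - 183.63.255.255) -> port13
  183.52.0.0/16 (183.52.0.0 - 183.52.255.255) -> port2
  183.52.176.0/20 (183.52.176.0 - 183.52.191.255) -> port3
More-specific entries that do NOT match:
  183.52.187.112/30 (183.52.187.112 - 183.52.187.115) does not contain 183.52.187.122
  183.52.187.104/29 (183.52.187.104 - 183.52.187.111) does not contain 183.52.187.122
  183.52.179.120/29 (183.52.179.120 - 183.52.179.127) does not contain 183.52.187.122
  183.52.187.88/29 (183.52.187.88 - 183.52.187.95) does not contain 183.52.187.122
  183.52.187.224/27 (183.52.187.224 - 183.52.187.255) does not contain 183.52.187.122
Longest matching prefix is /20 -> interface port3.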